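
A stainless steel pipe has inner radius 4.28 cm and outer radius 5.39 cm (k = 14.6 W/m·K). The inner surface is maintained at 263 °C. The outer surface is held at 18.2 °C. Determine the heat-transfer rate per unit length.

Q' = 97.4 kW/m

Q' = 2πk·ΔT/ln(r₂/r₁) = 2π × 14.6 × 244.8 / ln(0.0539/0.0428) = 97400 W/m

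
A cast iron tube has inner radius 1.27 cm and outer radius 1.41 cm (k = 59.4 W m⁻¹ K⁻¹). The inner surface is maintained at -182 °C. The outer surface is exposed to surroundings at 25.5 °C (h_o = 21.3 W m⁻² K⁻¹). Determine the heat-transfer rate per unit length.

Q' = 391 W/m

Resistance network (inner→outer):
  R'_cast iron = ln(0.0141/0.0127)/(2πk) = 0.1046/(2π·59.4) = 2.802×10^-4 m·K/W
  R'_conv,out = 1/(2πr h) = 1/(2π·0.0141·21.3) = 0.5299 m·K/W
ΣR = 2.802×10^-4 + 0.5299 = 0.5302 m·K/W
Q' = ΔT/ΣR = (-182 °C − 25.5 °C)/0.5302 = -391 W/m
(Negative Q' ⇒ heat flows inward; heat gain = 391 W/m.)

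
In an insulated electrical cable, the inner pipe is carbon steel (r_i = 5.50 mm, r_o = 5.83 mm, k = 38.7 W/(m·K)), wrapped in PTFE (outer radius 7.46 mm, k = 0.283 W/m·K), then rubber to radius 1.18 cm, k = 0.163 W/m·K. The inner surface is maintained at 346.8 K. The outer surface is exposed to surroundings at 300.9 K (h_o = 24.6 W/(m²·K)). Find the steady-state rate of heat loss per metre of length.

Q' = 40.4 W/m

Treat each layer as a resistance in series:
  R'_carbon steel = ln(0.00583/0.00550)/(2πk) = 0.05827/(2π·38.7) = 2.396×10^-4 m·K/W
  R'_PTFE = ln(0.00746/0.00583)/(2πk) = 0.2465/(2π·0.283) = 0.1386 m·K/W
  R'_rubber = ln(0.0118/0.00746)/(2πk) = 0.4585/(2π·0.163) = 0.4477 m·K/W
  R'_conv,out = 1/(2πr h) = 1/(2π·0.0118·24.6) = 0.5483 m·K/W
ΣR = 2.396×10^-4 + 0.1386 + 0.4477 + 0.5483 = 1.135 m·K/W
Q' = ΔT/ΣR = (346.8 K − 300.9 K)/1.135 = 40.4 W/m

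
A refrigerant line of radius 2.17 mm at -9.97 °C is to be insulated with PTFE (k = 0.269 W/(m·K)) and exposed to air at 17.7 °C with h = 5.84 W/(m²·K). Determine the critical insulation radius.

r_cr = 4.61 cm

For a cylinder, r_cr = k_ins/h = 0.269/5.84 = 0.0461 m = 4.61 cm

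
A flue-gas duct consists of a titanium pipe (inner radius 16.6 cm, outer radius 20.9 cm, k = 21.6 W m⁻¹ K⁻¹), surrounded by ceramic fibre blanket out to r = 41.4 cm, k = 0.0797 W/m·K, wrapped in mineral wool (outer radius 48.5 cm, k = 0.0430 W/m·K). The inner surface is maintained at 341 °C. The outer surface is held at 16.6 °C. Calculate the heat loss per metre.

Q' = 166 W/m

Treat each layer as a resistance in series:
  R'_titanium = ln(0.209/0.166)/(2πk) = 0.2303/(2π·21.6) = 0.001697 m·K/W
  R'_ceramic fibre blanket = ln(0.414/0.209)/(2πk) = 0.6835/(2π·0.0797) = 1.365 m·K/W
  R'_mineral wool = ln(0.485/0.414)/(2πk) = 0.1583/(2π·0.0430) = 0.5858 m·K/W
ΣR = 0.001697 + 1.365 + 0.5858 = 1.952 m·K/W
Q' = ΔT/ΣR = (341 °C − 16.6 °C)/1.952 = 166 W/m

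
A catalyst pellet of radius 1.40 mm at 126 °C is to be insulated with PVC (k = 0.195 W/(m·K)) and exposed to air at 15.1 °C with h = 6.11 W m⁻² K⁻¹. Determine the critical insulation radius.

r_cr = 6.38 cm

For a sphere, r_cr = 2k_ins/h = 2·0.195/6.11 = 0.0638 m = 6.38 cm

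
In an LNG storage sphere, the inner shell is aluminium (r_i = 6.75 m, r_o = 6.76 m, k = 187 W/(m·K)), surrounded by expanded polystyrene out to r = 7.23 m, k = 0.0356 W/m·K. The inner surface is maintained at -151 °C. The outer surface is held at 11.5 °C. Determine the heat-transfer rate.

Q = 7.56 kW

Series thermal resistances, inner to outer:
  R_aluminium = (1/6.75 − 1/6.76)/(4πk) = 2.192×10^-4/(4π·187) = 9.326×10^-8 K/W
  R_expanded polystyrene = (1/6.76 − 1/7.23)/(4πk) = 0.009616/(4π·0.0356) = 0.02150 K/W
ΣR = 9.326×10^-8 + 0.02150 = 0.02150 K/W
Q = ΔT/ΣR = (-151 °C − 11.5 °C)/0.02150 = -7560 W
(Negative Q ⇒ heat flows inward; heat gain = 7560 W.)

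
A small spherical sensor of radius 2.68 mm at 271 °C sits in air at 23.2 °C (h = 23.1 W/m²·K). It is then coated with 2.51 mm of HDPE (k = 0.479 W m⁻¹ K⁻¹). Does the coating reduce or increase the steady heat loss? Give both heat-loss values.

Critical radius for a sphere: r_cr = 2k/h = 0.0415 m = 4.15 cm.
Outer radius after coating: r₂ = 0.00268 + 0.00251 = 0.00519 m.
Since r₁ < r_cr and r₂ ≤ r_cr, the coating moves toward the maximum at r_cr — heat loss rises.
Bare: R = 1/(4πr₁²h) = 479.6 K/W; Q = 247.8/479.6 = 0.517 W.
Coated: R = R_cond + R_conv = 157.9 K/W; Q = 247.8/157.9 = 1.57 W.

increases: 0.517 → 1.57 W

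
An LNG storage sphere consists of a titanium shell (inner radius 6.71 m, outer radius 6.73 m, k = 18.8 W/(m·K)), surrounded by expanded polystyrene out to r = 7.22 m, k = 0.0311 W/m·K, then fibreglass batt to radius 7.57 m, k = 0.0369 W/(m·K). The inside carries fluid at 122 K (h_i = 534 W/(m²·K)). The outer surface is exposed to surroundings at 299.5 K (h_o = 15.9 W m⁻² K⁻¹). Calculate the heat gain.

Resistance network (inner→outer):
  R_conv,in = 1/(4πr²h) = 1/(4π·6.71²·534) = 3.310×10^-6 K/W
  R_titanium = (1/6.71 − 1/6.73)/(4πk) = 4.429×10^-4/(4π·18.8) = 1.875×10^-6 K/W
  R_expanded polystyrene = (1/6.73 − 1/7.22)/(4πk) = 0.01008/(4π·0.0311) = 0.02580 K/W
  R_fibreglass batt = (1/7.22 − 1/7.57)/(4πk) = 0.006404/(4π·0.0369) = 0.01381 K/W
  R_conv,out = 1/(4πr²h) = 1/(4π·7.57²·15.9) = 8.734×10^-5 K/W
ΣR = 3.310×10^-6 + 1.875×10^-6 + 0.02580 + 0.01381 + 8.734×10^-5 = 0.03970 K/W
Q = ΔT/ΣR = (122 K − 299.5 K)/0.03970 = -4470 W
(Negative Q ⇒ heat flows inward; heat gain = 4470 W.)

Q = 4470 W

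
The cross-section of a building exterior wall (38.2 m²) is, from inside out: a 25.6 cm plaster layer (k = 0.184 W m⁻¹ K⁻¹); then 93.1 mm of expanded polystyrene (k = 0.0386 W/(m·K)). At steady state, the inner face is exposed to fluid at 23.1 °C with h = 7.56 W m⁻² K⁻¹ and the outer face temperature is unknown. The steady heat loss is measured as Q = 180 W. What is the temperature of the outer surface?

T_out = 4.56 °C

Sum the resistances:
  R_conv,in = 1/(hA) = 1/(7.56·38.2) = 0.003463 K/W
  R_plaster = L/(kA) = 0.256/(0.184·38.2) = 0.03642 K/W
  R_expanded polystyrene = L/(kA) = 0.0931/(0.0386·38.2) = 0.06314 K/W
ΣR = 0.1030 K/W
ΔT = Q·ΣR = 180 × 0.1030 = 18.54 K
Heat flows outward, so T_out = T_in − ΔT = 23.1 − 18.54 = 4.56 °C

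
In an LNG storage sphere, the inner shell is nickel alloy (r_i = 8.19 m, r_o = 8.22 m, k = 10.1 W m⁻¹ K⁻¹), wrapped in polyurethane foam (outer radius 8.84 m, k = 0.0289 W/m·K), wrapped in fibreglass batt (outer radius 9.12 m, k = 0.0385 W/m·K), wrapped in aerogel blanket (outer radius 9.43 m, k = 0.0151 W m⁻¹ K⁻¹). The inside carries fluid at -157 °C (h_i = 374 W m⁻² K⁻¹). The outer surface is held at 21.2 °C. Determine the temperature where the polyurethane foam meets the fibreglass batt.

Resistance network (inner→outer):
  R_conv,in = 1/(4πr²h) = 1/(4π·8.19²·374) = 3.172×10^-6 K/W
  R_nickel alloy = (1/8.19 − 1/8.22)/(4πk) = 4.456×10^-4/(4π·10.1) = 3.511×10^-6 K/W
  R_polyurethane foam = (1/8.22 − 1/8.84)/(4πk) = 0.008532/(4π·0.0289) = 0.02349 K/W
  R_fibreglass batt = (1/8.84 − 1/9.12)/(4πk) = 0.003473/(4π·0.0385) = 0.007179 K/W
  R_aerogel blanket = (1/9.12 − 1/9.43)/(4πk) = 0.003605/(4π·0.0151) = 0.01900 K/W
ΣR = 3.172×10^-6 + 3.511×10^-6 + 0.02349 + 0.007179 + 0.01900 = 0.04968 K/W
Q = ΔT/ΣR = (-157 °C − 21.2 °C)/0.04968 = -3587 W
From the inner boundary to the polyurethane foam/fibreglass batt interface, ΣR_partial = 0.02350 K/W.
T_interface = T_in − Q·ΣR_partial = -157 °C − (-3587)(0.02350) = -72.7 °C

T = -72.7 °C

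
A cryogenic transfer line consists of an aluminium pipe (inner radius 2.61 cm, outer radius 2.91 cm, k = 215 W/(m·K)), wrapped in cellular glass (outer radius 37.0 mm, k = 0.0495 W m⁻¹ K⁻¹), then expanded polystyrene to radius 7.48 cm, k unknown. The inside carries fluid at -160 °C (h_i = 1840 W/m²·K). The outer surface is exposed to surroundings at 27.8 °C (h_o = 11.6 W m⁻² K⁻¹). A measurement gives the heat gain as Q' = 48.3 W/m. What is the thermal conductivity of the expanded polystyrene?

ΣR = ΔT/Q' = |-160 − 27.8|/48.3 = 3.888 m·K/W
Known resistances:
  R'_conv,in = 1/(2πr h) = 1/(2π·0.0261·1840) = 0.003314 m·K/W
  R'_aluminium = ln(0.0291/0.0261)/(2πk) = 0.1088/(2π·215) = 8.054×10^-5 m·K/W
  R'_cellular glass = ln(0.0370/0.0291)/(2πk) = 0.2402/(2π·0.0495) = 0.7722 m·K/W
  R'_conv,out = 1/(2πr h) = 1/(2π·0.0748·11.6) = 0.1834 m·K/W
R_expanded polystyrene = ΣR − ΣR_known = 3.888 − 0.9590 = 2.929 m·K/W
ln(r₂/r₁)/(2πk) = 2.929 ⇒ k = 0.7039/(2π·2.929) = 0.0382 W/m·K

k = 0.0382 W/m·K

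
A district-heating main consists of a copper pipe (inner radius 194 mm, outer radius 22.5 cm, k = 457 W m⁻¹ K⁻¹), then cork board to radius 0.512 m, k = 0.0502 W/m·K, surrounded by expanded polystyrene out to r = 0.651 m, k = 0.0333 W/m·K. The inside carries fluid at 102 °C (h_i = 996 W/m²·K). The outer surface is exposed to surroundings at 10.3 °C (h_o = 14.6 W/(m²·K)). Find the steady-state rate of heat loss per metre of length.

Series thermal resistances, inner to outer:
  R'_conv,in = 1/(2πr h) = 1/(2π·0.194·996) = 8.237×10^-4 m·K/W
  R'_copper = ln(0.225/0.194)/(2πk) = 0.1482/(2π·457) = 5.163×10^-5 m·K/W
  R'_cork board = ln(0.512/0.225)/(2πk) = 0.8222/(2π·0.0502) = 2.607 m·K/W
  R'_expanded polystyrene = ln(0.651/0.512)/(2πk) = 0.2402/(2π·0.0333) = 1.148 m·K/W
  R'_conv,out = 1/(2πr h) = 1/(2π·0.651·14.6) = 0.01675 m·K/W
ΣR = 8.237×10^-4 + 5.163×10^-5 + 2.607 + 1.148 + 0.01675 = 3.773 m·K/W
Q' = ΔT/ΣR = (102 °C − 10.3 °C)/3.773 = 24.3 W/m

Q' = 24.3 W/m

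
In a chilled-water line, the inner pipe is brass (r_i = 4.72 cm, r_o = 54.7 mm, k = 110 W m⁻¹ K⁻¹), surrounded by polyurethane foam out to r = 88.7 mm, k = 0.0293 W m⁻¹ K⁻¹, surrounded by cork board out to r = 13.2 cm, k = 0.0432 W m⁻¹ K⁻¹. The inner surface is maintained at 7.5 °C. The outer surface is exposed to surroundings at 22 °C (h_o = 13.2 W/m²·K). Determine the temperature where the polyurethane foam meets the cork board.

Resistance network (inner→outer):
  R'_brass = ln(0.0547/0.0472)/(2πk) = 0.1475/(2π·110) = 2.134×10^-4 m·K/W
  R'_polyurethane foam = ln(0.0887/0.0547)/(2πk) = 0.4834/(2π·0.0293) = 2.626 m·K/W
  R'_cork board = ln(0.132/0.0887)/(2πk) = 0.3975/(2π·0.0432) = 1.465 m·K/W
  R'_conv,out = 1/(2πr h) = 1/(2π·0.132·13.2) = 0.09134 m·K/W
ΣR = 2.134×10^-4 + 2.626 + 1.465 + 0.09134 = 4.183 m·K/W
Q' = ΔT/ΣR = (7.5 °C − 22 °C)/4.183 = -3.466 W/m
From the inner boundary to the polyurethane foam/cork board interface, ΣR_partial = 2.626 m·K/W.
T_interface = T_in − Q'·ΣR_partial = 7.5 °C − (-3.466)(2.626) = 16.6 °C

T = 16.6 °C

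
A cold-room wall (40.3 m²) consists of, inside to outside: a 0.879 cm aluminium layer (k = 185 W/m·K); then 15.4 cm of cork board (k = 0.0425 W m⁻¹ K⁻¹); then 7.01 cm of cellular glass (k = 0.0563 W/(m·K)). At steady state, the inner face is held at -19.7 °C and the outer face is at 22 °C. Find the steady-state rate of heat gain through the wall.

Q = 345 W

Resistance network (inner→outer):
  R_aluminium = L/(kA) = 0.00879/(185·40.3) = 1.179×10^-6 K/W
  R_cork board = L/(kA) = 0.154/(0.0425·40.3) = 0.08991 K/W
  R_cellular glass = L/(kA) = 0.0701/(0.0563·40.3) = 0.03090 K/W
ΣR = 1.179×10^-6 + 0.08991 + 0.03090 = 0.1208 K/W
Q = ΔT/ΣR = (-19.7 °C − 22 °C)/0.1208 = -345 W
(Negative Q ⇒ heat flows inward; heat gain = 345 W.)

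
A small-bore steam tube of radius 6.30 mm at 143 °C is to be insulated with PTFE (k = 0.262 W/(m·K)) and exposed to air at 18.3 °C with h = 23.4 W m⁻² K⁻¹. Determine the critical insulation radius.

r_cr = 1.12 cm

For a cylinder, r_cr = k_ins/h = 0.262/23.4 = 0.0112 m = 1.12 cm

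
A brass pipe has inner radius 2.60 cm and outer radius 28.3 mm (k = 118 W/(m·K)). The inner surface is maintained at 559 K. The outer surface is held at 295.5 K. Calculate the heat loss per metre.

Q' = 2πk·ΔT/ln(r₂/r₁) = 2π × 118 × 263.5 / ln(0.0283/0.0260) = 2.30×10^6 W/m

Q' = 2300 kW/m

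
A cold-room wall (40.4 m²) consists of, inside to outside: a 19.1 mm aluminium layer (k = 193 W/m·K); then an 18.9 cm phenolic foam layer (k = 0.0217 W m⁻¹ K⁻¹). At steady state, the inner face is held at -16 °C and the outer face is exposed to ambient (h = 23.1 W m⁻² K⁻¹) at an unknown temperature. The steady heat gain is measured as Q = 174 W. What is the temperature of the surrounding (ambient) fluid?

T_out = 21.7 °C

Sum the resistances:
  R_aluminium = L/(kA) = 0.0191/(193·40.4) = 2.450×10^-6 K/W
  R_phenolic foam = L/(kA) = 0.189/(0.0217·40.4) = 0.2156 K/W
  R_conv,out = 1/(hA) = 1/(23.1·40.4) = 0.001072 K/W
ΣR = 0.2167 K/W
ΔT = Q·ΣR = 174 × 0.2167 = 37.71 K
Heat flows inward, so T_out = T_in + ΔT = -16 + 37.71 = 21.7 °C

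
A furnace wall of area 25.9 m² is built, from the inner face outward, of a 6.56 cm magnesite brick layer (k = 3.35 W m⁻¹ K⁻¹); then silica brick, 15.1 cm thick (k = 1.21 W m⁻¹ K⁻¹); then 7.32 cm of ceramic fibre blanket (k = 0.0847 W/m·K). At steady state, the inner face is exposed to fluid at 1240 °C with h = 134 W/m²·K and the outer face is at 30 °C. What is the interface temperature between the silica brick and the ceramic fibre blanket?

T = 1059 °C

Treat each layer as a resistance in series:
  R_conv,in = 1/(hA) = 1/(134·25.9) = 2.881×10^-4 K/W
  R_magnesite brick = L/(kA) = 0.0656/(3.35·25.9) = 7.561×10^-4 K/W
  R_silica brick = L/(kA) = 0.151/(1.21·25.9) = 0.004818 K/W
  R_ceramic fibre blanket = L/(kA) = 0.0732/(0.0847·25.9) = 0.03337 K/W
ΣR = 2.881×10^-4 + 7.561×10^-4 + 0.004818 + 0.03337 = 0.03923 K/W
Q = ΔT/ΣR = (1240 °C − 30 °C)/0.03923 = 30840 W
From the inner boundary to the silica brick/ceramic fibre blanket interface, ΣR_partial = 0.005862 K/W.
T_interface = T_in − Q·ΣR_partial = 1240 °C − (30840)(0.005862) = 1059 °C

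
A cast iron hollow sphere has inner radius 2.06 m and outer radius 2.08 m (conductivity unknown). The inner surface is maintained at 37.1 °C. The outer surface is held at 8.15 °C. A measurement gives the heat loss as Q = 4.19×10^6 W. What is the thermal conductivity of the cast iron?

ΣR = ΔT/Q = |37.1 − 8.15|/4.19×10^6 = 6.909×10^-6 K/W
(1/r₁−1/r₂)/(4πk) = 6.909×10^-6 ⇒ k = 0.004668/(4π·6.909×10^-6) = 53.8 W/m·K

k = 53.8 W/m·K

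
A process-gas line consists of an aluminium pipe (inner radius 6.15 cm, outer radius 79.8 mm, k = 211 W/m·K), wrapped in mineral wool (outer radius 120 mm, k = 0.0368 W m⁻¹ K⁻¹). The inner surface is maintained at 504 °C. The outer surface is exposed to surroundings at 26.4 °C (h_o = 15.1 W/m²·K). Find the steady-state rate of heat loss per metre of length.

Series thermal resistances, inner to outer:
  R'_aluminium = ln(0.0798/0.0615)/(2πk) = 0.2605/(2π·211) = 1.965×10^-4 m·K/W
  R'_mineral wool = ln(0.120/0.0798)/(2πk) = 0.4080/(2π·0.0368) = 1.764 m·K/W
  R'_conv,out = 1/(2πr h) = 1/(2π·0.120·15.1) = 0.08783 m·K/W
ΣR = 1.965×10^-4 + 1.764 + 0.08783 = 1.852 m·K/W
Q' = ΔT/ΣR = (504 °C − 26.4 °C)/1.852 = 258 W/m

Q' = 258 W/m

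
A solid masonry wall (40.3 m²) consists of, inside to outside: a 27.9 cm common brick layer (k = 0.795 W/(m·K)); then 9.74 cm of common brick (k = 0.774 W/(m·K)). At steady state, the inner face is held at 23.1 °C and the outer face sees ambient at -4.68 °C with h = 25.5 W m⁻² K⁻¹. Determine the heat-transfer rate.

Series thermal resistances, inner to outer:
  R_common brick = L/(kA) = 0.279/(0.795·40.3) = 0.008708 K/W
  R_common brick = L/(kA) = 0.0974/(0.774·40.3) = 0.003123 K/W
  R_conv,out = 1/(hA) = 1/(25.5·40.3) = 9.731×10^-4 K/W
ΣR = 0.008708 + 0.003123 + 9.731×10^-4 = 0.01280 K/W
Q = ΔT/ΣR = (23.1 °C − -4.68 °C)/0.01280 = 2170 W

Q = 2.17 kW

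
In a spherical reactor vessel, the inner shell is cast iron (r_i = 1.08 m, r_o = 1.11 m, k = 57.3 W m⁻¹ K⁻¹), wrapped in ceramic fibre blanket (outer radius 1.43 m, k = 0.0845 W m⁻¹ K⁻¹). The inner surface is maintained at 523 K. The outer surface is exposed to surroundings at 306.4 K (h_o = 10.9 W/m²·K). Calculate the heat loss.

Treat each layer as a resistance in series:
  R_cast iron = (1/1.08 − 1/1.11)/(4πk) = 0.02503/(4π·57.3) = 3.475×10^-5 K/W
  R_ceramic fibre blanket = (1/1.11 − 1/1.43)/(4πk) = 0.2016/(4π·0.0845) = 0.1899 K/W
  R_conv,out = 1/(4πr²h) = 1/(4π·1.43²·10.9) = 0.003570 K/W
ΣR = 3.475×10^-5 + 0.1899 + 0.003570 = 0.1935 K/W
Q = ΔT/ΣR = (523 K − 306.4 K)/0.1935 = 1120 W

Q = 1120 W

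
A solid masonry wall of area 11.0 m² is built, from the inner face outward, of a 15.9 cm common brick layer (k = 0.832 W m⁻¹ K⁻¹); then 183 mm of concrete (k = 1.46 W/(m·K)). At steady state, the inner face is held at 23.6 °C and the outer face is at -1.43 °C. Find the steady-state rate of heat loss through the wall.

Q = 870 W

Series thermal resistances, inner to outer:
  R_common brick = L/(kA) = 0.159/(0.832·11.0) = 0.01737 K/W
  R_concrete = L/(kA) = 0.183/(1.46·11.0) = 0.01139 K/W
ΣR = 0.01737 + 0.01139 = 0.02876 K/W
Q = ΔT/ΣR = (23.6 °C − -1.43 °C)/0.02876 = 870 W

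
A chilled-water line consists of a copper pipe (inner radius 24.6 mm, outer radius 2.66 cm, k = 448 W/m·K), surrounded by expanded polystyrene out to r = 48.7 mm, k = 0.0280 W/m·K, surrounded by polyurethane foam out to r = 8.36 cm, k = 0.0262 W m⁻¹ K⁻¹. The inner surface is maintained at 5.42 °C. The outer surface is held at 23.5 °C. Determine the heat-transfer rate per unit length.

Q' = 2.69 W/m

Treat each layer as a resistance in series:
  R'_copper = ln(0.0266/0.0246)/(2πk) = 0.07816/(2π·448) = 2.777×10^-5 m·K/W
  R'_expanded polystyrene = ln(0.0487/0.0266)/(2πk) = 0.6048/(2π·0.0280) = 3.438 m·K/W
  R'_polyurethane foam = ln(0.0836/0.0487)/(2πk) = 0.5404/(2π·0.0262) = 3.283 m·K/W
ΣR = 2.777×10^-5 + 3.438 + 3.283 = 6.721 m·K/W
Q' = ΔT/ΣR = (5.42 °C − 23.5 °C)/6.721 = -2.69 W/m
(Negative Q' ⇒ heat flows inward; heat gain = 2.69 W/m.)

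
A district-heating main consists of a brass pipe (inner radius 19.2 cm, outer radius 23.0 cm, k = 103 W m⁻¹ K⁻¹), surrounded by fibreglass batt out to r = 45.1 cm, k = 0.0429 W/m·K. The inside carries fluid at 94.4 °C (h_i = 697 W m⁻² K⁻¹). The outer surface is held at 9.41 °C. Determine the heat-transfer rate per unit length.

Q' = 34.0 W/m

Treat each layer as a resistance in series:
  R'_conv,in = 1/(2πr h) = 1/(2π·0.192·697) = 0.001189 m·K/W
  R'_brass = ln(0.230/0.192)/(2πk) = 0.1806/(2π·103) = 2.790×10^-4 m·K/W
  R'_fibreglass batt = ln(0.451/0.230)/(2πk) = 0.6734/(2π·0.0429) = 2.498 m·K/W
ΣR = 0.001189 + 2.790×10^-4 + 2.498 = 2.499 m·K/W
Q' = ΔT/ΣR = (94.4 °C − 9.41 °C)/2.499 = 34.0 W/m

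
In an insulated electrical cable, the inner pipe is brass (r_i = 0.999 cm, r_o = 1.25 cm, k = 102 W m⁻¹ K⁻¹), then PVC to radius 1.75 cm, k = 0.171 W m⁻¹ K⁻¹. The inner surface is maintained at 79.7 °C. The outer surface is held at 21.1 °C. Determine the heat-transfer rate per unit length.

Q' = 187 W/m

Resistance network (inner→outer):
  R'_brass = ln(0.0125/0.00999)/(2πk) = 0.2241/(2π·102) = 3.497×10^-4 m·K/W
  R'_PVC = ln(0.0175/0.0125)/(2πk) = 0.3365/(2π·0.171) = 0.3132 m·K/W
ΣR = 3.497×10^-4 + 0.3132 = 0.3135 m·K/W
Q' = ΔT/ΣR = (79.7 °C − 21.1 °C)/0.3135 = 187 W/m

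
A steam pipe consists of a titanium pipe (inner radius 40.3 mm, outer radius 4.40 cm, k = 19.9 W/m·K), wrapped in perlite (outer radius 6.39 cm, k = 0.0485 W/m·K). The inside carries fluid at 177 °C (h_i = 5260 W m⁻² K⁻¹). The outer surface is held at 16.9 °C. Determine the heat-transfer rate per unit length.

Treat each layer as a resistance in series:
  R'_conv,in = 1/(2πr h) = 1/(2π·0.0403·5260) = 7.508×10^-4 m·K/W
  R'_titanium = ln(0.0440/0.0403)/(2πk) = 0.08784/(2π·19.9) = 7.025×10^-4 m·K/W
  R'_perlite = ln(0.0639/0.0440)/(2πk) = 0.3731/(2π·0.0485) = 1.224 m·K/W
ΣR = 7.508×10^-4 + 7.025×10^-4 + 1.224 = 1.225 m·K/W
Q' = ΔT/ΣR = (177 °C − 16.9 °C)/1.225 = 131 W/m

Q' = 131 W/m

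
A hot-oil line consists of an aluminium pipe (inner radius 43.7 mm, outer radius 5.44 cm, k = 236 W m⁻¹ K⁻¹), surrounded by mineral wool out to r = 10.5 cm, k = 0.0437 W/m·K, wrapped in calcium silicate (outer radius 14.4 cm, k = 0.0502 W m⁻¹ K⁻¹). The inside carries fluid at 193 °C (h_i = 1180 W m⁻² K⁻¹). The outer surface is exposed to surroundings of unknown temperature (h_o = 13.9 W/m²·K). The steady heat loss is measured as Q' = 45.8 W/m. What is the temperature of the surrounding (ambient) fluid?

Sum the resistances:
  R'_conv,in = 1/(2πr h) = 1/(2π·0.0437·1180) = 0.003086 m·K/W
  R'_aluminium = ln(0.0544/0.0437)/(2πk) = 0.2190/(2π·236) = 1.477×10^-4 m·K/W
  R'_mineral wool = ln(0.105/0.0544)/(2πk) = 0.6576/(2π·0.0437) = 2.395 m·K/W
  R'_calcium silicate = ln(0.144/0.105)/(2πk) = 0.3159/(2π·0.0502) = 1.001 m·K/W
  R'_conv,out = 1/(2πr h) = 1/(2π·0.144·13.9) = 0.07951 m·K/W
ΣR = 3.479 m·K/W
ΔT = Q'·ΣR = 45.8 × 3.479 = 159.3 K
Heat flows outward, so T_out = T_in − ΔT = 193 − 159.3 = 33.7 °C

T_out = 33.7 °C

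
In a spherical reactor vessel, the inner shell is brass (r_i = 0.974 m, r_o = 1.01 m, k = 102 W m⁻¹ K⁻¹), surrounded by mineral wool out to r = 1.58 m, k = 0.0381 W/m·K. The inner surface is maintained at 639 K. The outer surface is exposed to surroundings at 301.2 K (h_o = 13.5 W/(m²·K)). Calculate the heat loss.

Resistance network (inner→outer):
  R_brass = (1/0.974 − 1/1.01)/(4πk) = 0.03660/(4π·102) = 2.855×10^-5 K/W
  R_mineral wool = (1/1.01 − 1/1.58)/(4πk) = 0.3572/(4π·0.0381) = 0.7460 K/W
  R_conv,out = 1/(4πr²h) = 1/(4π·1.58²·13.5) = 0.002361 K/W
ΣR = 2.855×10^-5 + 0.7460 + 0.002361 = 0.7484 K/W
Q = ΔT/ΣR = (639 K − 301.2 K)/0.7484 = 451 W

Q = 451 W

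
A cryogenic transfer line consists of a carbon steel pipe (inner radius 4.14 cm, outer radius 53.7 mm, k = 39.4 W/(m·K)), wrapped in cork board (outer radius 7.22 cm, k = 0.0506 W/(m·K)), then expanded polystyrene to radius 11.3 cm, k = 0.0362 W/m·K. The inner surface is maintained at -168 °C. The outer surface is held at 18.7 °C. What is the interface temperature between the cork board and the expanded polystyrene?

Resistance network (inner→outer):
  R'_carbon steel = ln(0.0537/0.0414)/(2πk) = 0.2601/(2π·39.4) = 0.001051 m·K/W
  R'_cork board = ln(0.0722/0.0537)/(2πk) = 0.2960/(2π·0.0506) = 0.9311 m·K/W
  R'_expanded polystyrene = ln(0.113/0.0722)/(2πk) = 0.4479/(2π·0.0362) = 1.969 m·K/W
ΣR = 0.001051 + 0.9311 + 1.969 = 2.901 m·K/W
Q' = ΔT/ΣR = (-168 °C − 18.7 °C)/2.901 = -64.36 W/m
From the inner boundary to the cork board/expanded polystyrene interface, ΣR_partial = 0.9322 m·K/W.
T_interface = T_in − Q'·ΣR_partial = -168 °C − (-64.36)(0.9322) = -108 °C

T = -108 °C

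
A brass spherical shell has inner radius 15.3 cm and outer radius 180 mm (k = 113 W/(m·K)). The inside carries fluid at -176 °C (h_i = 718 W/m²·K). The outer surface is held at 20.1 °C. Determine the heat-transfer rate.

Q = 36100 W

Resistance network (inner→outer):
  R_conv,in = 1/(4πr²h) = 1/(4π·0.153²·718) = 0.004735 K/W
  R_brass = (1/0.153 − 1/0.180)/(4πk) = 0.9804/(4π·113) = 6.904×10^-4 K/W
ΣR = 0.004735 + 6.904×10^-4 = 0.005425 K/W
Q = ΔT/ΣR = (-176 °C − 20.1 °C)/0.005425 = -36100 W
(Negative Q ⇒ heat flows inward; heat gain = 36100 W.)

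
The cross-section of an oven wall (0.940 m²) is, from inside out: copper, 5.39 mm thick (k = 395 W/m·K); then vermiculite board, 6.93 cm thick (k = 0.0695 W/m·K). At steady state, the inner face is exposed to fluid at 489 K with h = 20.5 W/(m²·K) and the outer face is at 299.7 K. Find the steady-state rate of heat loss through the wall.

Q = 170 W

Series thermal resistances, inner to outer:
  R_conv,in = 1/(hA) = 1/(20.5·0.940) = 0.05189 K/W
  R_copper = L/(kA) = 0.00539/(395·0.940) = 1.452×10^-5 K/W
  R_vermiculite board = L/(kA) = 0.0693/(0.0695·0.940) = 1.061 K/W
ΣR = 0.05189 + 1.452×10^-5 + 1.061 = 1.113 K/W
Q = ΔT/ΣR = (489 K − 299.7 K)/1.113 = 170 W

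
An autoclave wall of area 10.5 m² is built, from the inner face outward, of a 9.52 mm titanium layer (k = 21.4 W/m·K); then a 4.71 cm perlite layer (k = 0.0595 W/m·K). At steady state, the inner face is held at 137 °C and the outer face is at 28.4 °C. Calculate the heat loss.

Q = 1440 W

Resistance network (inner→outer):
  R_titanium = L/(kA) = 0.00952/(21.4·10.5) = 4.237×10^-5 K/W
  R_perlite = L/(kA) = 0.0471/(0.0595·10.5) = 0.07539 K/W
ΣR = 4.237×10^-5 + 0.07539 = 0.07543 K/W
Q = ΔT/ΣR = (137 °C − 28.4 °C)/0.07543 = 1440 W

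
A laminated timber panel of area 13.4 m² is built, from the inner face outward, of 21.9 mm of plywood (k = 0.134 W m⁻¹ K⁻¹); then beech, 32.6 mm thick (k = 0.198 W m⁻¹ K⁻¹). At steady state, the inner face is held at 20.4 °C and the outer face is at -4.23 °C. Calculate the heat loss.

Q = 1010 W

Series thermal resistances, inner to outer:
  R_plywood = L/(kA) = 0.0219/(0.134·13.4) = 0.01220 K/W
  R_beech = L/(kA) = 0.0326/(0.198·13.4) = 0.01229 K/W
ΣR = 0.01220 + 0.01229 = 0.02449 K/W
Q = ΔT/ΣR = (20.4 °C − -4.23 °C)/0.02449 = 1010 W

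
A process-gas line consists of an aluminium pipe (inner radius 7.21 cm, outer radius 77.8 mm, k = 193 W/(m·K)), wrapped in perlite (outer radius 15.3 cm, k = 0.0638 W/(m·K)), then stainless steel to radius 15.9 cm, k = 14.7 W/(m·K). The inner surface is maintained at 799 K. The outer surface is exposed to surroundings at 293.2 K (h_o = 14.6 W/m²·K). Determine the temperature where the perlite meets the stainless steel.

Resistance network (inner→outer):
  R'_aluminium = ln(0.0778/0.0721)/(2πk) = 0.07609/(2π·193) = 6.274×10^-5 m·K/W
  R'_perlite = ln(0.153/0.0778)/(2πk) = 0.6763/(2π·0.0638) = 1.687 m·K/W
  R'_stainless steel = ln(0.159/0.153)/(2πk) = 0.03847/(2π·14.7) = 4.165×10^-4 m·K/W
  R'_conv,out = 1/(2πr h) = 1/(2π·0.159·14.6) = 0.06856 m·K/W
ΣR = 6.274×10^-5 + 1.687 + 4.165×10^-4 + 0.06856 = 1.756 m·K/W
Q' = ΔT/ΣR = (799 K − 293.2 K)/1.756 = 288.0 W/m
From the inner boundary to the perlite/stainless steel interface, ΣR_partial = 1.687 m·K/W.
T_interface = T_in − Q'·ΣR_partial = 799 K − (288.0)(1.687) = 313.1 K

T = 313.1 K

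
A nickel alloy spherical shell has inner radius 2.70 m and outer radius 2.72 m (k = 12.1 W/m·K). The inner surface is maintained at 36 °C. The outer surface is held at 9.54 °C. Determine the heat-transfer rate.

Q = 1480 kW

Q = 4πk·ΔT/(1/r₁ − 1/r₂) = 4π × 12.1 × 26.46 / (1/2.70 − 1/2.72) = 1.48×10^6 W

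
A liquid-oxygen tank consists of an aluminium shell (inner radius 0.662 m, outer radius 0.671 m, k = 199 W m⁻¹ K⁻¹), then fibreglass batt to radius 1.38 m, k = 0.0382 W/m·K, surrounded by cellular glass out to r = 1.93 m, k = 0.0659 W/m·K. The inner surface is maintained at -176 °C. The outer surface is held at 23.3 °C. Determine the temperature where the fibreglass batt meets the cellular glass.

Series thermal resistances, inner to outer:
  R_aluminium = (1/0.662 − 1/0.671)/(4πk) = 0.02026/(4π·199) = 8.102×10^-6 K/W
  R_fibreglass batt = (1/0.671 − 1/1.38)/(4πk) = 0.7657/(4π·0.0382) = 1.595 K/W
  R_cellular glass = (1/1.38 − 1/1.93)/(4πk) = 0.2065/(4π·0.0659) = 0.2494 K/W
ΣR = 8.102×10^-6 + 1.595 + 0.2494 = 1.844 K/W
Q = ΔT/ΣR = (-176 °C − 23.3 °C)/1.844 = -108.1 W
From the inner boundary to the fibreglass batt/cellular glass interface, ΣR_partial = 1.595 K/W.
T_interface = T_in − Q·ΣR_partial = -176 °C − (-108.1)(1.595) = -3.6 °C

T = -3.6 °C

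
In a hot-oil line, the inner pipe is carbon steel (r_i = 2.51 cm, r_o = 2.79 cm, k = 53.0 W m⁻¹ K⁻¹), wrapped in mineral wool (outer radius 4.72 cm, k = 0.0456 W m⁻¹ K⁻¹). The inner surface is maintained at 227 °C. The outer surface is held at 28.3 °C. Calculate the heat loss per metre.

Q' = 108 W/m

Series thermal resistances, inner to outer:
  R'_carbon steel = ln(0.0279/0.0251)/(2πk) = 0.1058/(2π·53.0) = 3.176×10^-4 m·K/W
  R'_mineral wool = ln(0.0472/0.0279)/(2πk) = 0.5258/(2π·0.0456) = 1.835 m·K/W
ΣR = 3.176×10^-4 + 1.835 = 1.835 m·K/W
Q' = ΔT/ΣR = (227 °C − 28.3 °C)/1.835 = 108 W/m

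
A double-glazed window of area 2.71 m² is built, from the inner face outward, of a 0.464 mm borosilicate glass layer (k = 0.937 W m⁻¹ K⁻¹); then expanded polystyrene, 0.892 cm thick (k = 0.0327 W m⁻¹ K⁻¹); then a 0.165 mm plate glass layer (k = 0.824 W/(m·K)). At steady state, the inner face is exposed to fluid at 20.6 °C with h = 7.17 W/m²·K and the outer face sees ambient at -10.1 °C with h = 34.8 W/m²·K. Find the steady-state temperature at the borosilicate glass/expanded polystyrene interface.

Series thermal resistances, inner to outer:
  R_conv,in = 1/(hA) = 1/(7.17·2.71) = 0.05146 K/W
  R_borosilicate glass = L/(kA) = 4.64×10^-4/(0.937·2.71) = 1.827×10^-4 K/W
  R_expanded polystyrene = L/(kA) = 0.00892/(0.0327·2.71) = 0.1007 K/W
  R_plate glass = L/(kA) = 1.65×10^-4/(0.824·2.71) = 7.389×10^-5 K/W
  R_conv,out = 1/(hA) = 1/(34.8·2.71) = 0.01060 K/W
ΣR = 0.05146 + 1.827×10^-4 + 0.1007 + 7.389×10^-5 + 0.01060 = 0.1630 K/W
Q = ΔT/ΣR = (20.6 °C − -10.1 °C)/0.1630 = 188.3 W
From the inner boundary to the borosilicate glass/expanded polystyrene interface, ΣR_partial = 0.05164 K/W.
T_interface = T_in − Q·ΣR_partial = 20.6 °C − (188.3)(0.05164) = 10.9 °C

T = 10.9 °C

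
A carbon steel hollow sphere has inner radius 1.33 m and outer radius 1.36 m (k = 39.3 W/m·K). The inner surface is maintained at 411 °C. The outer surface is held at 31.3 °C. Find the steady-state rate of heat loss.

Q = 11300 kW

Q = 4πk·ΔT/(1/r₁ − 1/r₂) = 4π × 39.3 × 379.7 / (1/1.33 − 1/1.36) = 1.13×10^7 W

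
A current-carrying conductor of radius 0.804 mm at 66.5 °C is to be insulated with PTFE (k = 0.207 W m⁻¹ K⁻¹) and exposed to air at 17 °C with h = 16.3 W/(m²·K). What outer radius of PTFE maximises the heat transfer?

For a cylinder, r_cr = k_ins/h = 0.207/16.3 = 0.0127 m = 1.27 cm

r_cr = 1.27 cm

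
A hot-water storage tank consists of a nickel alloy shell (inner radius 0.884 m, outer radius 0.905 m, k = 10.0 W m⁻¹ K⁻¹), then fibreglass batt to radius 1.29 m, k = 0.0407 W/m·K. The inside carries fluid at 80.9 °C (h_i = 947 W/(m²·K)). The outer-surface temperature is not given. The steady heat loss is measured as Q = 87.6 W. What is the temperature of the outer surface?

T_out = 24.4 °C

Sum the resistances:
  R_conv,in = 1/(4πr²h) = 1/(4π·0.884²·947) = 1.075×10^-4 K/W
  R_nickel alloy = (1/0.884 − 1/0.905)/(4πk) = 0.02625/(4π·10.0) = 2.089×10^-4 K/W
  R_fibreglass batt = (1/0.905 − 1/1.29)/(4πk) = 0.3298/(4π·0.0407) = 0.6448 K/W
ΣR = 0.6451 K/W
ΔT = Q·ΣR = 87.6 × 0.6451 = 56.51 K
Heat flows outward, so T_out = T_in − ΔT = 80.9 − 56.51 = 24.4 °C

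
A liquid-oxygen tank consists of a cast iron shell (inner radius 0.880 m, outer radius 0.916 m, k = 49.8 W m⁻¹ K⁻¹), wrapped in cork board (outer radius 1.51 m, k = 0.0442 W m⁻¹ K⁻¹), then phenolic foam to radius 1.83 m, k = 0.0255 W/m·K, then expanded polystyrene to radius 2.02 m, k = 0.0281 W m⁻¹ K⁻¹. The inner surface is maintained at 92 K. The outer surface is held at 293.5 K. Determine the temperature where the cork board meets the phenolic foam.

T = 213.7 K

Resistance network (inner→outer):
  R_cast iron = (1/0.880 − 1/0.916)/(4πk) = 0.04466/(4π·49.8) = 7.136×10^-5 K/W
  R_cork board = (1/0.916 − 1/1.51)/(4πk) = 0.4295/(4π·0.0442) = 0.7732 K/W
  R_phenolic foam = (1/1.51 − 1/1.83)/(4πk) = 0.1158/(4π·0.0255) = 0.3614 K/W
  R_expanded polystyrene = (1/1.83 − 1/2.02)/(4πk) = 0.05140/(4π·0.0281) = 0.1456 K/W
ΣR = 7.136×10^-5 + 0.7732 + 0.3614 + 0.1456 = 1.280 K/W
Q = ΔT/ΣR = (92 K − 293.5 K)/1.280 = -157.4 W
From the inner boundary to the cork board/phenolic foam interface, ΣR_partial = 0.7733 K/W.
T_interface = T_in − Q·ΣR_partial = 92 K − (-157.4)(0.7733) = 213.7 K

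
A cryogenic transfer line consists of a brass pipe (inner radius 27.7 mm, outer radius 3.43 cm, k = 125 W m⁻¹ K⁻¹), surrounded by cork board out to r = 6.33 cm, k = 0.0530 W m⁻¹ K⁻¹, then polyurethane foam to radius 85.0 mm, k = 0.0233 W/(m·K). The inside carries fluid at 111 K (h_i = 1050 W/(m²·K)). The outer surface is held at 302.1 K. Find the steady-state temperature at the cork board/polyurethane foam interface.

Series thermal resistances, inner to outer:
  R'_conv,in = 1/(2πr h) = 1/(2π·0.0277·1050) = 0.005472 m·K/W
  R'_brass = ln(0.0343/0.0277)/(2πk) = 0.2137/(2π·125) = 2.721×10^-4 m·K/W
  R'_cork board = ln(0.0633/0.0343)/(2πk) = 0.6127/(2π·0.0530) = 1.840 m·K/W
  R'_polyurethane foam = ln(0.0850/0.0633)/(2πk) = 0.2948/(2π·0.0233) = 2.013 m·K/W
ΣR = 0.005472 + 2.721×10^-4 + 1.840 + 2.013 = 3.859 m·K/W
Q' = ΔT/ΣR = (111 K − 302.1 K)/3.859 = -49.52 W/m
From the inner boundary to the cork board/polyurethane foam interface, ΣR_partial = 1.846 m·K/W.
T_interface = T_in − Q'·ΣR_partial = 111 K − (-49.52)(1.846) = 202.4 K

T = 202.4 K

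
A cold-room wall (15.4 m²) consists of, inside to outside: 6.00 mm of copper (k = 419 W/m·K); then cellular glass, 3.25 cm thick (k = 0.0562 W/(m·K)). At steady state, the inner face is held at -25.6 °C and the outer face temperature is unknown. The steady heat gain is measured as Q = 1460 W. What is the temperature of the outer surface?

Sum the resistances:
  R_copper = L/(kA) = 0.00600/(419·15.4) = 9.299×10^-7 K/W
  R_cellular glass = L/(kA) = 0.0325/(0.0562·15.4) = 0.03755 K/W
ΣR = 0.03755 K/W
ΔT = Q·ΣR = 1460 × 0.03755 = 54.82 K
Heat flows inward, so T_out = T_in + ΔT = -25.6 + 54.82 = 29.2 °C

T_out = 29.2 °C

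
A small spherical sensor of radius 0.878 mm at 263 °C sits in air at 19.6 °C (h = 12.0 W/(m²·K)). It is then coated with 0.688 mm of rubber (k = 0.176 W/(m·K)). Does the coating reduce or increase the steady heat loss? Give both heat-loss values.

increases: 0.0283 → 0.0831 W

Critical radius for a sphere: r_cr = 2k/h = 0.0293 m = 2.93 cm.
Outer radius after coating: r₂ = 8.78×10^-4 + 6.88×10^-4 = 0.001566 m.
Since r₁ < r_cr and r₂ ≤ r_cr, the coating moves toward the maximum at r_cr — heat loss rises.
Bare: R = 1/(4πr₁²h) = 8602 K/W; Q = 243.4/8602 = 0.0283 W.
Coated: R = R_cond + R_conv = 2930 K/W; Q = 243.4/2930 = 0.0831 W.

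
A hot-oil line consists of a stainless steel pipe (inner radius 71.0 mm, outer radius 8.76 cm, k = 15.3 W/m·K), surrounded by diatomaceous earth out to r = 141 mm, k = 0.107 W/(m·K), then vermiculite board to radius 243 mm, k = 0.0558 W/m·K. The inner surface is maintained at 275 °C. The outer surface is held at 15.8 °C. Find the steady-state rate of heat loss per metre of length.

Resistance network (inner→outer):
  R'_stainless steel = ln(0.0876/0.0710)/(2πk) = 0.2101/(2π·15.3) = 0.002186 m·K/W
  R'_diatomaceous earth = ln(0.141/0.0876)/(2πk) = 0.4760/(2π·0.107) = 0.7080 m·K/W
  R'_vermiculite board = ln(0.243/0.141)/(2πk) = 0.5443/(2π·0.0558) = 1.552 m·K/W
ΣR = 0.002186 + 0.7080 + 1.552 = 2.262 m·K/W
Q' = ΔT/ΣR = (275 °C − 15.8 °C)/2.262 = 115 W/m

Q' = 115 W/m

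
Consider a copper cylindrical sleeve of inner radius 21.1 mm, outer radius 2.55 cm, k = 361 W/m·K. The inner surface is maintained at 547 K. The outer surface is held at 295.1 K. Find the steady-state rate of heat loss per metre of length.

Q' = 2πk·ΔT/ln(r₂/r₁) = 2π × 361 × 251.9 / ln(0.0255/0.0211) = 3.02×10^6 W/m

Q' = 3020 kW/m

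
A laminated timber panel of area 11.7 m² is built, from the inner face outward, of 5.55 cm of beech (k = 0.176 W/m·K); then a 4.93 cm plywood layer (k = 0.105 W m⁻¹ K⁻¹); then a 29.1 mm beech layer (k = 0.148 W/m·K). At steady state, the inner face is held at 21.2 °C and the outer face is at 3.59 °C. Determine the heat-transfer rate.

Q = 210 W

Resistance network (inner→outer):
  R_beech = L/(kA) = 0.0555/(0.176·11.7) = 0.02695 K/W
  R_plywood = L/(kA) = 0.0493/(0.105·11.7) = 0.04013 K/W
  R_beech = L/(kA) = 0.0291/(0.148·11.7) = 0.01681 K/W
ΣR = 0.02695 + 0.04013 + 0.01681 = 0.08389 K/W
Q = ΔT/ΣR = (21.2 °C − 3.59 °C)/0.08389 = 210 W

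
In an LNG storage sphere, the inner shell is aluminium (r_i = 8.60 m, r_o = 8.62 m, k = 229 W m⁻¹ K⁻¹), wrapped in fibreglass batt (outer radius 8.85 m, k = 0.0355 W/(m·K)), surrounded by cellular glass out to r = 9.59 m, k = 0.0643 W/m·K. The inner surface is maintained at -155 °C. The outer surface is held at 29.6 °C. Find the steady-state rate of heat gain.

Resistance network (inner→outer):
  R_aluminium = (1/8.60 − 1/8.62)/(4πk) = 2.698×10^-4/(4π·229) = 9.375×10^-8 K/W
  R_fibreglass batt = (1/8.62 − 1/8.85)/(4πk) = 0.003015/(4π·0.0355) = 0.006758 K/W
  R_cellular glass = (1/8.85 − 1/9.59)/(4πk) = 0.008719/(4π·0.0643) = 0.01079 K/W
ΣR = 9.375×10^-8 + 0.006758 + 0.01079 = 0.01755 K/W
Q = ΔT/ΣR = (-155 °C − 29.6 °C)/0.01755 = -10500 W
(Negative Q ⇒ heat flows inward; heat gain = 10500 W.)

Q = 10.5 kW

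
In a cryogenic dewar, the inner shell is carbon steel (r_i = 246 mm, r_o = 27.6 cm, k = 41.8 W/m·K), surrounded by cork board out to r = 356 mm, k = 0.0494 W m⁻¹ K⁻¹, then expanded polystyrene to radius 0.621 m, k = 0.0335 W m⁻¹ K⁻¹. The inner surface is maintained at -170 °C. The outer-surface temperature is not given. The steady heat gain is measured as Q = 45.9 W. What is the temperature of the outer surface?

Series resistances:
  R_carbon steel = (1/0.246 − 1/0.276)/(4πk) = 0.4419/(4π·41.8) = 8.412×10^-4 K/W
  R_cork board = (1/0.276 − 1/0.356)/(4πk) = 0.8142/(4π·0.0494) = 1.312 K/W
  R_expanded polystyrene = (1/0.356 − 1/0.621)/(4πk) = 1.199/(4π·0.0335) = 2.847 K/W
ΣR = 4.160 K/W
ΔT = Q·ΣR = 45.9 × 4.160 = 190.9 K
Heat flows inward, so T_out = T_in + ΔT = -170 + 190.9 = 20.9 °C

T_out = 20.9 °C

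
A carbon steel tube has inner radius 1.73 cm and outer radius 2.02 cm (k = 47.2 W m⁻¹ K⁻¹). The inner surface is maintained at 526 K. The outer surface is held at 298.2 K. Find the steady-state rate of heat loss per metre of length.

Q' = 2πk·ΔT/ln(r₂/r₁) = 2π × 47.2 × 227.8 / ln(0.0202/0.0173) = 4.36×10^5 W/m

Q' = 436 kW/m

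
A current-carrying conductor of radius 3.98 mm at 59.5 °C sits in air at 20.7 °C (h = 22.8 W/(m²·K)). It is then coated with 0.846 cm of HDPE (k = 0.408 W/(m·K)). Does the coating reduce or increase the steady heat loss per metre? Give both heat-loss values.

increases: 22.1 → 38.6 W/m

Critical radius for a cylinder: r_cr = k/h = 0.0179 m = 1.79 cm.
Outer radius after coating: r₂ = 0.00398 + 0.00846 = 0.01244 m.
Since r₁ < r_cr and r₂ ≤ r_cr, the coating moves toward the maximum at r_cr — heat loss rises.
Bare: R = 1/(2πr₁h) = 1.754 m·K/W; Q = 38.8/1.754 = 22.1 W/m.
Coated: R = R_cond + R_conv = 1.006 m·K/W; Q = 38.8/1.006 = 38.6 W/m.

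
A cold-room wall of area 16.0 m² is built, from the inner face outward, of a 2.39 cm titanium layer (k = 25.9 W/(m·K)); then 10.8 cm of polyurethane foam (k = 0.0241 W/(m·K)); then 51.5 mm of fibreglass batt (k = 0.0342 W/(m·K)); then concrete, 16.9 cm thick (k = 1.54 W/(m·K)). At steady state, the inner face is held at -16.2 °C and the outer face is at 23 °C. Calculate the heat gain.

Treat each layer as a resistance in series:
  R_titanium = L/(kA) = 0.0239/(25.9·16.0) = 5.767×10^-5 K/W
  R_polyurethane foam = L/(kA) = 0.108/(0.0241·16.0) = 0.2801 K/W
  R_fibreglass batt = L/(kA) = 0.0515/(0.0342·16.0) = 0.09412 K/W
  R_concrete = L/(kA) = 0.169/(1.54·16.0) = 0.006859 K/W
ΣR = 5.767×10^-5 + 0.2801 + 0.09412 + 0.006859 = 0.3811 K/W
Q = ΔT/ΣR = (-16.2 °C − 23 °C)/0.3811 = -103 W
(Negative Q ⇒ heat flows inward; heat gain = 103 W.)

Q = 103 W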